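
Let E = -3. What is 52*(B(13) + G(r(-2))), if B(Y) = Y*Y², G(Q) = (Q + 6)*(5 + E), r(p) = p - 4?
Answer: 114244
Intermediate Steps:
r(p) = -4 + p
G(Q) = 12 + 2*Q (G(Q) = (Q + 6)*(5 - 3) = (6 + Q)*2 = 12 + 2*Q)
B(Y) = Y³
52*(B(13) + G(r(-2))) = 52*(13³ + (12 + 2*(-4 - 2))) = 52*(2197 + (12 + 2*(-6))) = 52*(2197 + (12 - 12)) = 52*(2197 + 0) = 52*2197 = 114244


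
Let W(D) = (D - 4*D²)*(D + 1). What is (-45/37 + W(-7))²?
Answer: 2026890441/1369 ≈ 1.4806e+6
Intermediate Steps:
W(D) = (1 + D)*(D - 4*D²) (W(D) = (D - 4*D²)*(1 + D) = (1 + D)*(D - 4*D²))
(-45/37 + W(-7))² = (-45/37 - 7*(1 - 4*(-7)² - 3*(-7)))² = (-45*1/37 - 7*(1 - 4*49 + 21))² = (-45/37 - 7*(1 - 196 + 21))² = (-45/37 - 7*(-174))² = (-45/37 + 1218)² = (45021/37)² = 2026890441/1369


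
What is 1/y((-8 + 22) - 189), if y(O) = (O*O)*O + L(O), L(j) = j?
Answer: -1/5359550 ≈ -1.8658e-7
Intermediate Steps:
y(O) = O + O³ (y(O) = (O*O)*O + O = O²*O + O = O³ + O = O + O³)
1/y((-8 + 22) - 189) = 1/(((-8 + 22) - 189) + ((-8 + 22) - 189)³) = 1/((14 - 189) + (14 - 189)³) = 1/(-175 + (-175)³) = 1/(-175 - 5359375) = 1/(-5359550) = -1/5359550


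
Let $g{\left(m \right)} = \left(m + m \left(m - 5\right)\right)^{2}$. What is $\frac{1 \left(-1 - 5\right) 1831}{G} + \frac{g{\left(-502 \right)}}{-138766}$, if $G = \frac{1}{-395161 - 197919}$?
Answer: $\frac{452038009616968}{69383} \approx 6.5151 \cdot 10^{9}$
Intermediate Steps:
$G = - \frac{1}{593080}$ ($G = \frac{1}{-593080} = - \frac{1}{593080} \approx -1.6861 \cdot 10^{-6}$)
$g{\left(m \right)} = \left(m + m \left(-5 + m\right)\right)^{2}$
$\frac{1 \left(-1 - 5\right) 1831}{G} + \frac{g{\left(-502 \right)}}{-138766} = \frac{1 \left(-1 - 5\right) 1831}{- \frac{1}{593080}} + \frac{\left(-502\right)^{2} \left(-4 - 502\right)^{2}}{-138766} = 1 \left(-6\right) 1831 \left(-593080\right) + 252004 \left(-506\right)^{2} \left(- \frac{1}{138766}\right) = \left(-6\right) 1831 \left(-593080\right) + 252004 \cdot 256036 \left(- \frac{1}{138766}\right) = \left(-10986\right) \left(-593080\right) + 64522096144 \left(- \frac{1}{138766}\right) = 6515576880 - \frac{32261048072}{69383} = \frac{452038009616968}{69383}$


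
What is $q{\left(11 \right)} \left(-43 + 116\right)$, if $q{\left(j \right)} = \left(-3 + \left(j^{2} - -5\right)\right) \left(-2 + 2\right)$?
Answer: $0$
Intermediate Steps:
$q{\left(j \right)} = 0$ ($q{\left(j \right)} = \left(-3 + \left(j^{2} + 5\right)\right) 0 = \left(-3 + \left(5 + j^{2}\right)\right) 0 = \left(2 + j^{2}\right) 0 = 0$)
$q{\left(11 \right)} \left(-43 + 116\right) = 0 \left(-43 + 116\right) = 0 \cdot 73 = 0$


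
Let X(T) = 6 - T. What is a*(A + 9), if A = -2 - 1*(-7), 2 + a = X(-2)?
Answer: 84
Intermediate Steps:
a = 6 (a = -2 + (6 - 1*(-2)) = -2 + (6 + 2) = -2 + 8 = 6)
A = 5 (A = -2 + 7 = 5)
a*(A + 9) = 6*(5 + 9) = 6*14 = 84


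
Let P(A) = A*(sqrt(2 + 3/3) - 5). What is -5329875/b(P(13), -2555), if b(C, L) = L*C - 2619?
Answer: -871200048000/23408155261 - 177031798125*sqrt(3)/23408155261 ≈ -50.317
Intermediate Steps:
P(A) = A*(-5 + sqrt(3)) (P(A) = A*(sqrt(2 + 3*(1/3)) - 5) = A*(sqrt(2 + 1) - 5) = A*(sqrt(3) - 5) = A*(-5 + sqrt(3)))
b(C, L) = -2619 + C*L (b(C, L) = C*L - 2619 = -2619 + C*L)
-5329875/b(P(13), -2555) = -5329875/(-2619 + (13*(-5 + sqrt(3)))*(-2555)) = -5329875/(-2619 + (-65 + 13*sqrt(3))*(-2555)) = -5329875/(-2619 + (166075 - 33215*sqrt(3))) = -5329875/(163456 - 33215*sqrt(3))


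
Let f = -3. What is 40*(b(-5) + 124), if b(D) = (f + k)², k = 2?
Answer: 5000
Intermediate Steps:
b(D) = 1 (b(D) = (-3 + 2)² = (-1)² = 1)
40*(b(-5) + 124) = 40*(1 + 124) = 40*125 = 5000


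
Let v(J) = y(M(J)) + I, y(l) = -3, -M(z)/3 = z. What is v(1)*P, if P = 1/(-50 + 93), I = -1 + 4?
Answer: 0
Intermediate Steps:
M(z) = -3*z
I = 3
v(J) = 0 (v(J) = -3 + 3 = 0)
P = 1/43 ≈ 0.023256
v(1)*P = 0*(1/43) = 0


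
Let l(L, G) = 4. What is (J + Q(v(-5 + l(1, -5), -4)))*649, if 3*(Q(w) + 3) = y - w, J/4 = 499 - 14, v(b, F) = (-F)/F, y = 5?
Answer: 1258411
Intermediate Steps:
v(b, F) = -1
J = 1940 (J = 4*(499 - 14) = 4*485 = 1940)
Q(w) = -4/3 - w/3 (Q(w) = -3 + (5 - w)/3 = -3 + (5/3 - w/3) = -4/3 - w/3)
(J + Q(v(-5 + l(1, -5), -4)))*649 = (1940 + (-4/3 - ⅓*(-1)))*649 = (1940 + (-4/3 + ⅓))*649 = (1940 - 1)*649 = 1939*649 = 1258411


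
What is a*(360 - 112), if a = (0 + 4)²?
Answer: 3968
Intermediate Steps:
a = 16 (a = 4² = 16)
a*(360 - 112) = 16*(360 - 112) = 16*248 = 3968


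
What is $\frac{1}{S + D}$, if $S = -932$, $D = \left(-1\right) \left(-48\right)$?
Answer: $- \frac{1}{884} \approx -0.0011312$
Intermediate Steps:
$D = 48$
$\frac{1}{S + D} = \frac{1}{-932 + 48} = \frac{1}{-884} = - \frac{1}{884}$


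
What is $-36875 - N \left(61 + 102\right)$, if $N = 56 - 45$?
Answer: $-38668$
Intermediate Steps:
$N = 11$ ($N = 56 - 45 = 11$)
$-36875 - N \left(61 + 102\right) = -36875 - 11 \left(61 + 102\right) = -36875 - 11 \cdot 163 = -36875 - 1793 = -38668$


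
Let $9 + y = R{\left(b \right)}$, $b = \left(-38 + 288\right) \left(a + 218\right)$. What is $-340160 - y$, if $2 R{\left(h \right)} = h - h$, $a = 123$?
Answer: $-340151$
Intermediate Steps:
$b = 85250$ ($b = \left(-38 + 288\right) \left(123 + 218\right) = 250 \cdot 341 = 85250$)
$R{\left(h \right)} = 0$ ($R{\left(h \right)} = \frac{h - h}{2} = \frac{1}{2} \cdot 0 = 0$)
$y = -9$ ($y = -9 + 0 = -9$)
$-340160 - y = -340160 - -9 = -340160 + 9 = -340151$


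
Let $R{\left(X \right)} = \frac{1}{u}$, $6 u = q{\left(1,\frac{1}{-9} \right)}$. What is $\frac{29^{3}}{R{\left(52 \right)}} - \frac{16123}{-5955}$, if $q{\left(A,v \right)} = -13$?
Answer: $- \frac{629325899}{11910} \approx -52840.0$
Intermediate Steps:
$u = - \frac{13}{6}$ ($u = \frac{1}{6} \left(-13\right) = - \frac{13}{6} \approx -2.1667$)
$R{\left(X \right)} = - \frac{6}{13}$ ($R{\left(X \right)} = \frac{1}{- \frac{13}{6}} = - \frac{6}{13}$)
$\frac{29^{3}}{R{\left(52 \right)}} - \frac{16123}{-5955} = \frac{29^{3}}{- \frac{6}{13}} - \frac{16123}{-5955} = 24389 \left(- \frac{13}{6}\right) - - \frac{16123}{5955} = - \frac{317057}{6} + \frac{16123}{5955} = - \frac{629325899}{11910}$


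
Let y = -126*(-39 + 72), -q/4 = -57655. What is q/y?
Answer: -115310/2079 ≈ -55.464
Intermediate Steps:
q = 230620 (q = -4*(-57655) = 230620)
y = -4158 (y = -126*33 = -4158)
q/y = 230620/(-4158) = 230620*(-1/4158) = -115310/2079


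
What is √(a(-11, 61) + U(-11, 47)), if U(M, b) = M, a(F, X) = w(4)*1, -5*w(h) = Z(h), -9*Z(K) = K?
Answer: I*√2455/15 ≈ 3.3032*I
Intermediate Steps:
Z(K) = -K/9
w(h) = h/45 (w(h) = -(-1)*h/45 = h/45)
a(F, X) = 4/45 (a(F, X) = ((1/45)*4)*1 = (4/45)*1 = 4/45)
√(a(-11, 61) + U(-11, 47)) = √(4/45 - 11) = √(-491/45) = I*√2455/15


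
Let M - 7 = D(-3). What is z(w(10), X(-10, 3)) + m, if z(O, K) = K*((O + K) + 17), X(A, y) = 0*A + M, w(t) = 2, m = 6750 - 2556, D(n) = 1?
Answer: 4410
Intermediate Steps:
m = 4194
M = 8 (M = 7 + 1 = 8)
X(A, y) = 8 (X(A, y) = 0*A + 8 = 0 + 8 = 8)
z(O, K) = K*(17 + K + O) (z(O, K) = K*((K + O) + 17) = K*(17 + K + O))
z(w(10), X(-10, 3)) + m = 8*(17 + 8 + 2) + 4194 = 8*27 + 4194 = 216 + 4194 = 4410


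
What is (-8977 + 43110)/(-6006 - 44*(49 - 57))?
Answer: -3103/514 ≈ -6.0370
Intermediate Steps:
(-8977 + 43110)/(-6006 - 44*(49 - 57)) = 34133/(-6006 - 44*(-8)) = 34133/(-6006 + 352) = 34133/(-5654) = 34133*(-1/5654) = -3103/514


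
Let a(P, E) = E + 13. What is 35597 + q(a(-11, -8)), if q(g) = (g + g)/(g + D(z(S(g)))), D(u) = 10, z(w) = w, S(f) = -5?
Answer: 106793/3 ≈ 35598.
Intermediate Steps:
a(P, E) = 13 + E
q(g) = 2*g/(10 + g) (q(g) = (g + g)/(g + 10) = (2*g)/(10 + g) = 2*g/(10 + g))
35597 + q(a(-11, -8)) = 35597 + 2*(13 - 8)/(10 + (13 - 8)) = 35597 + 2*5/(10 + 5) = 35597 + 2*5/15 = 35597 + 2*5*(1/15) = 35597 + ⅔ = 106793/3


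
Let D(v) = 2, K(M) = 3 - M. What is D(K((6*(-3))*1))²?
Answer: 4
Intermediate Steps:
D(K((6*(-3))*1))² = 2² = 4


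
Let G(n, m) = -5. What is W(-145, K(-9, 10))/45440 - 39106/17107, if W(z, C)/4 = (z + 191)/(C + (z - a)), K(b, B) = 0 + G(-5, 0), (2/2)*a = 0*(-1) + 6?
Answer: -34651437941/15158170560 ≈ -2.2860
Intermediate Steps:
a = 6 (a = 0*(-1) + 6 = 0 + 6 = 6)
K(b, B) = -5 (K(b, B) = 0 - 5 = -5)
W(z, C) = 4*(191 + z)/(-6 + C + z) (W(z, C) = 4*((z + 191)/(C + (z - 1*6))) = 4*((191 + z)/(C + (z - 6))) = 4*((191 + z)/(C + (-6 + z))) = 4*((191 + z)/(-6 + C + z)) = 4*(191 + z)/(-6 + C + z))
W(-145, K(-9, 10))/45440 - 39106/17107 = (4*(191 - 145)/(-6 - 5 - 145))/45440 - 39106/17107 = (4*46/(-156))*(1/45440) - 39106*1/17107 = (4*(-1/156)*46)*(1/45440) - 39106/17107 = -46/39*1/45440 - 39106/17107 = -23/886080 - 39106/17107 = -34651437941/15158170560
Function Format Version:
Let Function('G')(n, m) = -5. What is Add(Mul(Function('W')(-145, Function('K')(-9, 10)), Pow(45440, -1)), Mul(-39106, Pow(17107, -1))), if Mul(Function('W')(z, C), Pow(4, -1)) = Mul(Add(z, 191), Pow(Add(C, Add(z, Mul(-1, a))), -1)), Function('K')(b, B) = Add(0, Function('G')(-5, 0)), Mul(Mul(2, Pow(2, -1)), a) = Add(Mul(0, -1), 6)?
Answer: Rational(-34651437941, 15158170560) ≈ -2.2860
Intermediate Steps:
a = 6 (a = Add(Mul(0, -1), 6) = Add(0, 6) = 6)
Function('K')(b, B) = -5 (Function('K')(b, B) = Add(0, -5) = -5)
Function('W')(z, C) = Mul(4, Pow(Add(-6, C, z), -1), Add(191, z)) (Function('W')(z, C) = Mul(4, Mul(Add(z, 191), Pow(Add(C, Add(z, Mul(-1, 6))), -1))) = Mul(4, Mul(Add(191, z), Pow(Add(C, Add(z, -6)), -1))) = Mul(4, Mul(Add(191, z), Pow(Add(C, Add(-6, z)), -1))) = Mul(4, Mul(Add(191, z), Pow(Add(-6, C, z), -1))) = Mul(4, Mul(Pow(Add(-6, C, z), -1), Add(191, z))) = Mul(4, Pow(Add(-6, C, z), -1), Add(191, z)))
Add(Mul(Function('W')(-145, Function('K')(-9, 10)), Pow(45440, -1)), Mul(-39106, Pow(17107, -1))) = Add(Mul(Mul(4, Pow(Add(-6, -5, -145), -1), Add(191, -145)), Pow(45440, -1)), Mul(-39106, Pow(17107, -1))) = Add(Mul(Mul(4, Pow(-156, -1), 46), Rational(1, 45440)), Mul(-39106, Rational(1, 17107))) = Add(Mul(Mul(4, Rational(-1, 156), 46), Rational(1, 45440)), Rational(-39106, 17107)) = Add(Mul(Rational(-46, 39), Rational(1, 45440)), Rational(-39106, 17107)) = Add(Rational(-23, 886080), Rational(-39106, 17107)) = Rational(-34651437941, 15158170560)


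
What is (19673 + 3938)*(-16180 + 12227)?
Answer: -93334283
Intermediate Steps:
(19673 + 3938)*(-16180 + 12227) = 23611*(-3953) = -93334283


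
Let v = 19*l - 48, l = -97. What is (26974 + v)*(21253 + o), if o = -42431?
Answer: -531207774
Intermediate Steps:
v = -1891 (v = 19*(-97) - 48 = -1843 - 48 = -1891)
(26974 + v)*(21253 + o) = (26974 - 1891)*(21253 - 42431) = 25083*(-21178) = -531207774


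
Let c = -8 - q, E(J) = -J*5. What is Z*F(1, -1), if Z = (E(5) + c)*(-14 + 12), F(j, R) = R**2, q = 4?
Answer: 74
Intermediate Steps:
E(J) = -5*J
c = -12 (c = -8 - 1*4 = -8 - 4 = -12)
Z = 74 (Z = (-5*5 - 12)*(-14 + 12) = (-25 - 12)*(-2) = -37*(-2) = 74)
Z*F(1, -1) = 74*(-1)**2 = 74*1 = 74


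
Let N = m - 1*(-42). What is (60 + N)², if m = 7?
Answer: 11881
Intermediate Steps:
N = 49 (N = 7 - 1*(-42) = 7 + 42 = 49)
(60 + N)² = (60 + 49)² = 109² = 11881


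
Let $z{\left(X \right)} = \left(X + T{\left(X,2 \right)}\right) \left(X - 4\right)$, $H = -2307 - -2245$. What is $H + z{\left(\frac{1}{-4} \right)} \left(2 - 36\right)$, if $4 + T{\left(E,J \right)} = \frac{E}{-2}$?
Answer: $- \frac{10529}{16} \approx -658.06$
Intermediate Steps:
$T{\left(E,J \right)} = -4 - \frac{E}{2}$ ($T{\left(E,J \right)} = -4 + \frac{E}{-2} = -4 + E \left(- \frac{1}{2}\right) = -4 - \frac{E}{2}$)
$H = -62$ ($H = -2307 + 2245 = -62$)
$z{\left(X \right)} = \left(-4 + X\right) \left(-4 + \frac{X}{2}\right)$ ($z{\left(X \right)} = \left(X - \left(4 + \frac{X}{2}\right)\right) \left(X - 4\right) = \left(-4 + \frac{X}{2}\right) \left(-4 + X\right) = \left(-4 + X\right) \left(-4 + \frac{X}{2}\right)$)
$H + z{\left(\frac{1}{-4} \right)} \left(2 - 36\right) = -62 + \left(16 + \frac{\left(\frac{1}{-4}\right)^{2}}{2} - \frac{6}{-4}\right) \left(2 - 36\right) = -62 + \left(16 + \frac{\left(- \frac{1}{4}\right)^{2}}{2} - - \frac{3}{2}\right) \left(2 - 36\right) = -62 + \left(16 + \frac{1}{2} \cdot \frac{1}{16} + \frac{3}{2}\right) \left(-34\right) = -62 + \left(16 + \frac{1}{32} + \frac{3}{2}\right) \left(-34\right) = -62 + \frac{561}{32} \left(-34\right) = -62 - \frac{9537}{16} = - \frac{10529}{16}$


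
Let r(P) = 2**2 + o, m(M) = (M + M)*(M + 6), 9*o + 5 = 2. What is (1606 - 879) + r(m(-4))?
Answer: 2192/3 ≈ 730.67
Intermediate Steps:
o = -1/3 (o = -5/9 + (1/9)*2 = -5/9 + 2/9 = -1/3 ≈ -0.33333)
m(M) = 2*M*(6 + M) (m(M) = (2*M)*(6 + M) = 2*M*(6 + M))
r(P) = 11/3 (r(P) = 2**2 - 1/3 = 4 - 1/3 = 11/3)
(1606 - 879) + r(m(-4)) = (1606 - 879) + 11/3 = 727 + 11/3 = 2192/3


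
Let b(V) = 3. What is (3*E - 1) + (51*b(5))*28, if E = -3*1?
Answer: 4274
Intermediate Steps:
E = -3
(3*E - 1) + (51*b(5))*28 = (3*(-3) - 1) + (51*3)*28 = (-9 - 1) + 153*28 = -10 + 4284 = 4274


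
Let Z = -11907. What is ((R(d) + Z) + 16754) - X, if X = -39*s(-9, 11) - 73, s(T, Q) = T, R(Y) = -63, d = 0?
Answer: 4506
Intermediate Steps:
X = 278 (X = -39*(-9) - 73 = 351 - 73 = 278)
((R(d) + Z) + 16754) - X = ((-63 - 11907) + 16754) - 1*278 = (-11970 + 16754) - 278 = 4784 - 278 = 4506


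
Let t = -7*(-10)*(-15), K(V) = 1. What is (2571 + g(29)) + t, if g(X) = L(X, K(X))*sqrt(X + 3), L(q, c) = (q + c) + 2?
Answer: 1521 + 128*sqrt(2) ≈ 1702.0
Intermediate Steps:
L(q, c) = 2 + c + q (L(q, c) = (c + q) + 2 = 2 + c + q)
g(X) = (3 + X)**(3/2) (g(X) = (2 + 1 + X)*sqrt(X + 3) = (3 + X)*sqrt(3 + X) = (3 + X)**(3/2))
t = -1050 (t = 70*(-15) = -1050)
(2571 + g(29)) + t = (2571 + (3 + 29)**(3/2)) - 1050 = (2571 + 32**(3/2)) - 1050 = (2571 + 128*sqrt(2)) - 1050 = 1521 + 128*sqrt(2)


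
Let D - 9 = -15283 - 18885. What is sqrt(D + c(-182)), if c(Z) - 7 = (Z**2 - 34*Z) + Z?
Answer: sqrt(4978) ≈ 70.555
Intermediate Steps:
D = -34159 (D = 9 + (-15283 - 18885) = 9 - 34168 = -34159)
c(Z) = 7 + Z**2 - 33*Z (c(Z) = 7 + ((Z**2 - 34*Z) + Z) = 7 + (Z**2 - 33*Z) = 7 + Z**2 - 33*Z)
sqrt(D + c(-182)) = sqrt(-34159 + (7 + (-182)**2 - 33*(-182))) = sqrt(-34159 + (7 + 33124 + 6006)) = sqrt(-34159 + 39137) = sqrt(4978)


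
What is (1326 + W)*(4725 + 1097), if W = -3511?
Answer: -12721070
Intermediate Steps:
(1326 + W)*(4725 + 1097) = (1326 - 3511)*(4725 + 1097) = -2185*5822 = -12721070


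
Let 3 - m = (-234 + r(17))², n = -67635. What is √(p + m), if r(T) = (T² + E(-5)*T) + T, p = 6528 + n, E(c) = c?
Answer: I*√61273 ≈ 247.53*I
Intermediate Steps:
p = -61107 (p = 6528 - 67635 = -61107)
r(T) = T² - 4*T (r(T) = (T² - 5*T) + T = T² - 4*T)
m = -166 (m = 3 - (-234 + 17*(-4 + 17))² = 3 - (-234 + 17*13)² = 3 - (-234 + 221)² = 3 - 1*(-13)² = 3 - 1*169 = 3 - 169 = -166)
√(p + m) = √(-61107 - 166) = √(-61273) = I*√61273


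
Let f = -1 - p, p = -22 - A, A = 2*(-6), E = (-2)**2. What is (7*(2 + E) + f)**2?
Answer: 2601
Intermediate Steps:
E = 4
A = -12
p = -10 (p = -22 - 1*(-12) = -22 + 12 = -10)
f = 9 (f = -1 - 1*(-10) = -1 + 10 = 9)
(7*(2 + E) + f)**2 = (7*(2 + 4) + 9)**2 = (7*6 + 9)**2 = (42 + 9)**2 = 51**2 = 2601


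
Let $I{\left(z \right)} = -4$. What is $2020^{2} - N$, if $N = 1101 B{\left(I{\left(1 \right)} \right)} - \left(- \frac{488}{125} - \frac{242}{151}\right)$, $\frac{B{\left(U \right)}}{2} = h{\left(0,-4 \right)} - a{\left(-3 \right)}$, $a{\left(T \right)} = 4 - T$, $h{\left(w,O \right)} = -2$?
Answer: $\frac{77391510812}{18875} \approx 4.1002 \cdot 10^{6}$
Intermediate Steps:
$B{\left(U \right)} = -18$ ($B{\left(U \right)} = 2 \left(-2 - \left(4 - -3\right)\right) = 2 \left(-2 - \left(4 + 3\right)\right) = 2 \left(-2 - 7\right) = 2 \left(-9\right) = -18$)
$N = - \frac{373960812}{18875}$ ($N = 1101 \left(-18\right) - \left(- \frac{488}{125} - \frac{242}{151}\right) = -19818 - - \frac{103938}{18875} = -19818 + \left(\frac{242}{151} + \frac{488}{125}\right) = -19818 + \frac{103938}{18875} = - \frac{373960812}{18875} \approx -19813.0$)
$2020^{2} - N = 2020^{2} - - \frac{373960812}{18875} = 4080400 + \frac{373960812}{18875} = \frac{77391510812}{18875}$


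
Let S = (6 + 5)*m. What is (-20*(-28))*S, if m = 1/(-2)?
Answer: -3080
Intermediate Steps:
m = -1/2 ≈ -0.50000
S = -11/2 (S = (6 + 5)*(-1/2) = 11*(-1/2) = -11/2 ≈ -5.5000)
(-20*(-28))*S = -20*(-28)*(-11/2) = 560*(-11/2) = -3080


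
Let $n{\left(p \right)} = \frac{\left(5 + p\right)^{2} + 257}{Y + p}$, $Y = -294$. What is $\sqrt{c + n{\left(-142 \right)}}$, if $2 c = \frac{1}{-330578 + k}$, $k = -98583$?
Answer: $\frac{i \sqrt{95489255607166699}}{46778549} \approx 6.6059 i$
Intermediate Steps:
$c = - \frac{1}{858322}$ ($c = \frac{1}{2 \left(-330578 - 98583\right)} = \frac{1}{2 \left(-429161\right)} = \frac{1}{2} \left(- \frac{1}{429161}\right) = - \frac{1}{858322} \approx -1.1651 \cdot 10^{-6}$)
$n{\left(p \right)} = \frac{257 + \left(5 + p\right)^{2}}{-294 + p}$ ($n{\left(p \right)} = \frac{\left(5 + p\right)^{2} + 257}{-294 + p} = \frac{257 + \left(5 + p\right)^{2}}{-294 + p}$)
$\sqrt{c + n{\left(-142 \right)}} = \sqrt{- \frac{1}{858322} + \frac{257 + \left(5 - 142\right)^{2}}{-294 - 142}} = \sqrt{- \frac{1}{858322} + \frac{257 + \left(-137\right)^{2}}{-436}} = \sqrt{- \frac{1}{858322} - \frac{257 + 18769}{436}} = \sqrt{- \frac{1}{858322} - \frac{9513}{218}} = \sqrt{- \frac{2041304351}{46778549}} = \frac{i \sqrt{95489255607166699}}{46778549}$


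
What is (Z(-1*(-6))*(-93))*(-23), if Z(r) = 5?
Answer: 10695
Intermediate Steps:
(Z(-1*(-6))*(-93))*(-23) = (5*(-93))*(-23) = -465*(-23) = 10695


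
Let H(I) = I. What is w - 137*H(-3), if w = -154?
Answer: 257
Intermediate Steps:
w - 137*H(-3) = -154 - 137*(-3) = -154 + 411 = 257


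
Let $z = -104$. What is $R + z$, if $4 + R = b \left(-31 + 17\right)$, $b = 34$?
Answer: $-584$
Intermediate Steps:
$R = -480$ ($R = -4 + 34 \left(-31 + 17\right) = -4 + 34 \left(-14\right) = -4 - 476 = -480$)
$R + z = -480 - 104 = -584$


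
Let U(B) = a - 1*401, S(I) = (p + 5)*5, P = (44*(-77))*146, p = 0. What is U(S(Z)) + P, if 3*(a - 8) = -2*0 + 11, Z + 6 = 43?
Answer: -1485112/3 ≈ -4.9504e+5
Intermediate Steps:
P = -494648 (P = -3388*146 = -494648)
Z = 37 (Z = -6 + 43 = 37)
a = 35/3 (a = 8 + (-2*0 + 11)/3 = 8 + (0 + 11)/3 = 8 + (1/3)*11 = 8 + 11/3 = 35/3 ≈ 11.667)
S(I) = 25 (S(I) = (0 + 5)*5 = 5*5 = 25)
U(B) = -1168/3 (U(B) = 35/3 - 1*401 = 35/3 - 401 = -1168/3)
U(S(Z)) + P = -1168/3 - 494648 = -1485112/3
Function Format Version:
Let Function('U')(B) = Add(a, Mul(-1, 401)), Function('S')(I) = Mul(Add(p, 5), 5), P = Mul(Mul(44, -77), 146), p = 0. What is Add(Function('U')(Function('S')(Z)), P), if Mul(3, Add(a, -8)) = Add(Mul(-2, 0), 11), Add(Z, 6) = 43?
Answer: Rational(-1485112, 3) ≈ -4.9504e+5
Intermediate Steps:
P = -494648 (P = Mul(-3388, 146) = -494648)
Z = 37 (Z = Add(-6, 43) = 37)
a = Rational(35, 3) (a = Add(8, Mul(Rational(1, 3), Add(Mul(-2, 0), 11))) = Add(8, Mul(Rational(1, 3), Add(0, 11))) = Add(8, Mul(Rational(1, 3), 11)) = Add(8, Rational(11, 3)) = Rational(35, 3) ≈ 11.667)
Function('S')(I) = 25 (Function('S')(I) = Mul(Add(0, 5), 5) = Mul(5, 5) = 25)
Function('U')(B) = Rational(-1168, 3) (Function('U')(B) = Add(Rational(35, 3), Mul(-1, 401)) = Add(Rational(35, 3), -401) = Rational(-1168, 3))
Add(Function('U')(Function('S')(Z)), P) = Add(Rational(-1168, 3), -494648) = Rational(-1485112, 3)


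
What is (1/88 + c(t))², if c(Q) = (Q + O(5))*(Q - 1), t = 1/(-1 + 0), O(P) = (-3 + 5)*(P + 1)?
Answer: 3744225/7744 ≈ 483.50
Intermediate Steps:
O(P) = 2 + 2*P (O(P) = 2*(1 + P) = 2 + 2*P)
t = -1 (t = 1/(-1) = -1)
c(Q) = (-1 + Q)*(12 + Q) (c(Q) = (Q + (2 + 2*5))*(Q - 1) = (Q + (2 + 10))*(-1 + Q) = (Q + 12)*(-1 + Q) = (12 + Q)*(-1 + Q) = (-1 + Q)*(12 + Q))
(1/88 + c(t))² = (1/88 + (-12 + (-1)² + 11*(-1)))² = (1/88 + (-12 + 1 - 11))² = (1/88 - 22)² = (-1935/88)² = 3744225/7744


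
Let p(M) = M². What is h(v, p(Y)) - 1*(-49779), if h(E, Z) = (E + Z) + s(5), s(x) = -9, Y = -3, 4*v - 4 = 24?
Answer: 49786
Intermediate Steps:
v = 7 (v = 1 + (¼)*24 = 1 + 6 = 7)
h(E, Z) = -9 + E + Z (h(E, Z) = (E + Z) - 9 = -9 + E + Z)
h(v, p(Y)) - 1*(-49779) = (-9 + 7 + (-3)²) - 1*(-49779) = (-9 + 7 + 9) + 49779 = 7 + 49779 = 49786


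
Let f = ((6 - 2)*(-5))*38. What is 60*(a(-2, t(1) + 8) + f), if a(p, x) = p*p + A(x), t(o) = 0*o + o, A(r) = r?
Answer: -44820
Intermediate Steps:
t(o) = o (t(o) = 0 + o = o)
f = -760 (f = (4*(-5))*38 = -20*38 = -760)
a(p, x) = x + p² (a(p, x) = p*p + x = p² + x = x + p²)
60*(a(-2, t(1) + 8) + f) = 60*(((1 + 8) + (-2)²) - 760) = 60*((9 + 4) - 760) = 60*(13 - 760) = 60*(-747) = -44820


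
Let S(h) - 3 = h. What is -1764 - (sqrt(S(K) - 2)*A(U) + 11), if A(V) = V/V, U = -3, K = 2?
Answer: -1775 - sqrt(3) ≈ -1776.7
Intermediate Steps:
S(h) = 3 + h
A(V) = 1
-1764 - (sqrt(S(K) - 2)*A(U) + 11) = -1764 - (sqrt((3 + 2) - 2)*1 + 11) = -1764 - (sqrt(5 - 2)*1 + 11) = -1764 - (sqrt(3)*1 + 11) = -1764 - (sqrt(3) + 11) = -1764 - (11 + sqrt(3)) = -1764 + (-11 - sqrt(3)) = -1775 - sqrt(3)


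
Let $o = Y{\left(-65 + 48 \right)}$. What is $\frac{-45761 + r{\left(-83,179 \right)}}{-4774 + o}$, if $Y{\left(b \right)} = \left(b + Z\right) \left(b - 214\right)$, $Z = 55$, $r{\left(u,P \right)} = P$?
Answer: $\frac{22791}{6776} \approx 3.3635$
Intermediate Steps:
$Y{\left(b \right)} = \left(-214 + b\right) \left(55 + b\right)$ ($Y{\left(b \right)} = \left(b + 55\right) \left(b - 214\right) = \left(55 + b\right) \left(-214 + b\right) = \left(-214 + b\right) \left(55 + b\right)$)
$o = -8778$ ($o = -11770 + \left(-65 + 48\right)^{2} - 159 \left(-65 + 48\right) = -11770 + \left(-17\right)^{2} - -2703 = -11770 + 289 + 2703 = -8778$)
$\frac{-45761 + r{\left(-83,179 \right)}}{-4774 + o} = \frac{-45761 + 179}{-4774 - 8778} = - \frac{45582}{-13552} = \left(-45582\right) \left(- \frac{1}{13552}\right) = \frac{22791}{6776}$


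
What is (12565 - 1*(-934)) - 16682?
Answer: -3183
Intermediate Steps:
(12565 - 1*(-934)) - 16682 = (12565 + 934) - 16682 = 13499 - 16682 = -3183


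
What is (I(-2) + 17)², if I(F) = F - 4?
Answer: 121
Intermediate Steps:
I(F) = -4 + F
(I(-2) + 17)² = ((-4 - 2) + 17)² = (-6 + 17)² = 11² = 121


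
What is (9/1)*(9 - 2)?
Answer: 63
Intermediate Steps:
(9/1)*(9 - 2) = (9*1)*7 = 9*7 = 63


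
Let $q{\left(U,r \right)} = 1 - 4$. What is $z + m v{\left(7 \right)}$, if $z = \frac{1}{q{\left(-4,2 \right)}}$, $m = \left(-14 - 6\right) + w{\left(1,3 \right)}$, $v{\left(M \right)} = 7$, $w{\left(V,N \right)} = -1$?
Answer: $- \frac{442}{3} \approx -147.33$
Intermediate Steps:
$q{\left(U,r \right)} = -3$
$m = -21$ ($m = \left(-14 - 6\right) - 1 = -20 - 1 = -21$)
$z = - \frac{1}{3}$ ($z = \frac{1}{-3} = - \frac{1}{3} \approx -0.33333$)
$z + m v{\left(7 \right)} = - \frac{1}{3} - 147 = - \frac{442}{3}$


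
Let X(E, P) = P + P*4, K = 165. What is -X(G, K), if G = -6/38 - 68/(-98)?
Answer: -825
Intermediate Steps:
G = 499/931 (G = -6*1/38 - 68*(-1/98) = -3/19 + 34/49 = 499/931 ≈ 0.53598)
X(E, P) = 5*P (X(E, P) = P + 4*P = 5*P)
-X(G, K) = -5*165 = -1*825 = -825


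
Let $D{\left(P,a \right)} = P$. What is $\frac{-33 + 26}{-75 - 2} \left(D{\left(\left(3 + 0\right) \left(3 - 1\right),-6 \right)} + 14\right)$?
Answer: $\frac{20}{11} \approx 1.8182$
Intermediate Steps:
$\frac{-33 + 26}{-75 - 2} \left(D{\left(\left(3 + 0\right) \left(3 - 1\right),-6 \right)} + 14\right) = \frac{-33 + 26}{-75 - 2} \left(\left(3 + 0\right) \left(3 - 1\right) + 14\right) = - \frac{7}{-77} \left(3 \cdot 2 + 14\right) = \left(-7\right) \left(- \frac{1}{77}\right) \left(6 + 14\right) = \frac{1}{11} \cdot 20 = \frac{20}{11}$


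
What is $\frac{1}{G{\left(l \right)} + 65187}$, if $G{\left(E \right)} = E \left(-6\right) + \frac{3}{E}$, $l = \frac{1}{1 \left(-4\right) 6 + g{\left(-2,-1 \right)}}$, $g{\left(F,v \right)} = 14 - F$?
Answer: $\frac{4}{260655} \approx 1.5346 \cdot 10^{-5}$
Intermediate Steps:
$l = - \frac{1}{8}$ ($l = \frac{1}{1 \left(-4\right) 6 + \left(14 - -2\right)} = \frac{1}{\left(-4\right) 6 + \left(14 + 2\right)} = \frac{1}{-24 + 16} = \frac{1}{-8} = - \frac{1}{8} \approx -0.125$)
$G{\left(E \right)} = - 6 E + \frac{3}{E}$
$\frac{1}{G{\left(l \right)} + 65187} = \frac{1}{\left(\left(-6\right) \left(- \frac{1}{8}\right) + \frac{3}{- \frac{1}{8}}\right) + 65187} = \frac{1}{\left(\frac{3}{4} + 3 \left(-8\right)\right) + 65187} = \frac{1}{\left(\frac{3}{4} - 24\right) + 65187} = \frac{1}{- \frac{93}{4} + 65187} = \frac{1}{\frac{260655}{4}} = \frac{4}{260655}$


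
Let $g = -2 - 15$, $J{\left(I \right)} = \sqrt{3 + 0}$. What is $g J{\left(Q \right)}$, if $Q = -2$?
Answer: $- 17 \sqrt{3} \approx -29.445$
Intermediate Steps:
$J{\left(I \right)} = \sqrt{3}$
$g = -17$ ($g = -2 - 15 = -17$)
$g J{\left(Q \right)} = - 17 \sqrt{3}$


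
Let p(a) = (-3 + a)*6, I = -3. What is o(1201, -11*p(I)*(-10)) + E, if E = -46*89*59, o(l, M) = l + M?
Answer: -244305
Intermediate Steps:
p(a) = -18 + 6*a
o(l, M) = M + l
E = -241546 (E = -4094*59 = -241546)
o(1201, -11*p(I)*(-10)) + E = (-11*(-18 + 6*(-3))*(-10) + 1201) - 241546 = (-11*(-18 - 18)*(-10) + 1201) - 241546 = (-11*(-36)*(-10) + 1201) - 241546 = (396*(-10) + 1201) - 241546 = (-3960 + 1201) - 241546 = -2759 - 241546 = -244305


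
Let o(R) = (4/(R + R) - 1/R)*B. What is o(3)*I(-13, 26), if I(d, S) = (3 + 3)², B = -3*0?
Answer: 0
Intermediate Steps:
B = 0
I(d, S) = 36 (I(d, S) = 6² = 36)
o(R) = 0 (o(R) = (4/(R + R) - 1/R)*0 = (4/((2*R)) - 1/R)*0 = (4*(1/(2*R)) - 1/R)*0 = (2/R - 1/R)*0 = 0/R = 0)
o(3)*I(-13, 26) = 0*36 = 0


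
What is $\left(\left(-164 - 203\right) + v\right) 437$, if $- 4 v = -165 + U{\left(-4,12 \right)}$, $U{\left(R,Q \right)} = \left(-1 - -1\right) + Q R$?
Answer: $- \frac{548435}{4} \approx -1.3711 \cdot 10^{5}$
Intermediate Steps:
$U{\left(R,Q \right)} = Q R$ ($U{\left(R,Q \right)} = \left(-1 + 1\right) + Q R = 0 + Q R = Q R$)
$v = \frac{213}{4}$ ($v = - \frac{-165 + 12 \left(-4\right)}{4} = - \frac{-165 - 48}{4} = \left(- \frac{1}{4}\right) \left(-213\right) = \frac{213}{4} \approx 53.25$)
$\left(\left(-164 - 203\right) + v\right) 437 = \left(\left(-164 - 203\right) + \frac{213}{4}\right) 437 = \left(-367 + \frac{213}{4}\right) 437 = \left(- \frac{1255}{4}\right) 437 = - \frac{548435}{4}$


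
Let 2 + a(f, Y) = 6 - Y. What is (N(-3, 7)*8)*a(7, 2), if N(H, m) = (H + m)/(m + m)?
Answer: 32/7 ≈ 4.5714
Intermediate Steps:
a(f, Y) = 4 - Y (a(f, Y) = -2 + (6 - Y) = 4 - Y)
N(H, m) = (H + m)/(2*m) (N(H, m) = (H + m)/((2*m)) = (H + m)*(1/(2*m)) = (H + m)/(2*m))
(N(-3, 7)*8)*a(7, 2) = (((½)*(-3 + 7)/7)*8)*(4 - 1*2) = (((½)*(⅐)*4)*8)*(4 - 2) = ((2/7)*8)*2 = (16/7)*2 = 32/7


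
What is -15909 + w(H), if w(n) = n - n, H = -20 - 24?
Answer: -15909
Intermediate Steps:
H = -44
w(n) = 0
-15909 + w(H) = -15909 + 0 = -15909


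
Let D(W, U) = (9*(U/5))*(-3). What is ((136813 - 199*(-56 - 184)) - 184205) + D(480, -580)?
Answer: 3500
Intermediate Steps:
D(W, U) = -27*U/5 (D(W, U) = (9*(U*(⅕)))*(-3) = (9*(U/5))*(-3) = (9*U/5)*(-3) = -27*U/5)
((136813 - 199*(-56 - 184)) - 184205) + D(480, -580) = ((136813 - 199*(-56 - 184)) - 184205) - 27/5*(-580) = ((136813 - 199*(-240)) - 184205) + 3132 = ((136813 - 1*(-47760)) - 184205) + 3132 = ((136813 + 47760) - 184205) + 3132 = (184573 - 184205) + 3132 = 368 + 3132 = 3500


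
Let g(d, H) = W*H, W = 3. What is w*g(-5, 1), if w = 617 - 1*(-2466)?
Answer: 9249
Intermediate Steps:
g(d, H) = 3*H
w = 3083 (w = 617 + 2466 = 3083)
w*g(-5, 1) = 3083*(3*1) = 3083*3 = 9249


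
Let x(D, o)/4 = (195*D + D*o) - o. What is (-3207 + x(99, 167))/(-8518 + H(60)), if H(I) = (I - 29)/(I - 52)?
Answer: -1115816/68113 ≈ -16.382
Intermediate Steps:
x(D, o) = -4*o + 780*D + 4*D*o (x(D, o) = 4*((195*D + D*o) - o) = 4*(-o + 195*D + D*o) = -4*o + 780*D + 4*D*o)
H(I) = (-29 + I)/(-52 + I)
(-3207 + x(99, 167))/(-8518 + H(60)) = (-3207 + (-4*167 + 780*99 + 4*99*167))/(-8518 + (-29 + 60)/(-52 + 60)) = (-3207 + (-668 + 77220 + 66132))/(-8518 + 31/8) = (-3207 + 142684)/(-8518 + (⅛)*31) = 139477/(-8518 + 31/8) = 139477/(-68113/8) = 139477*(-8/68113) = -1115816/68113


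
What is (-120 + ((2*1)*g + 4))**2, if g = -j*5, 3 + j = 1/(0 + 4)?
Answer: 31329/4 ≈ 7832.3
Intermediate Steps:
j = -11/4 (j = -3 + 1/(0 + 4) = -3 + 1/4 = -11/4 ≈ -2.7500)
g = 55/4 (g = -1*(-11/4)*5 = (11/4)*5 = 55/4 ≈ 13.750)
(-120 + ((2*1)*g + 4))**2 = (-120 + ((2*1)*(55/4) + 4))**2 = (-120 + (2*(55/4) + 4))**2 = (-120 + (55/2 + 4))**2 = (-120 + 63/2)**2 = (-177/2)**2 = 31329/4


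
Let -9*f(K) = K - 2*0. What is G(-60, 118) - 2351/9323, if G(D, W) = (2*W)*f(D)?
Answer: 43997507/27969 ≈ 1573.1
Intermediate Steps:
f(K) = -K/9 (f(K) = -(K - 2*0)/9 = -(K + 0)/9 = -K/9)
G(D, W) = -2*D*W/9 (G(D, W) = (2*W)*(-D/9) = -2*D*W/9)
G(-60, 118) - 2351/9323 = -2/9*(-60)*118 - 2351/9323 = 4720/3 - 2351*1/9323 = 4720/3 - 2351/9323 = 43997507/27969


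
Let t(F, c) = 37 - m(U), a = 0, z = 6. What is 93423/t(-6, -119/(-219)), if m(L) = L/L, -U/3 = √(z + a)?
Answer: 31141/12 ≈ 2595.1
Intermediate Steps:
U = -3*√6 (U = -3*√(6 + 0) = -3*√6 ≈ -7.3485)
m(L) = 1
t(F, c) = 36 (t(F, c) = 37 - 1*1 = 37 - 1 = 36)
93423/t(-6, -119/(-219)) = 93423/36 = 93423*(1/36) = 31141/12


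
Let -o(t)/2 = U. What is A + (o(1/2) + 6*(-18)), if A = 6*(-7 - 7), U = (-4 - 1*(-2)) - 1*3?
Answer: -182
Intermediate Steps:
U = -5 (U = (-4 + 2) - 3 = -2 - 3 = -5)
o(t) = 10 (o(t) = -2*(-5) = 10)
A = -84 (A = 6*(-14) = -84)
A + (o(1/2) + 6*(-18)) = -84 + (10 + 6*(-18)) = -84 + (10 - 108) = -84 - 98 = -182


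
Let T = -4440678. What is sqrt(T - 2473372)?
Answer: 5*I*sqrt(276562) ≈ 2629.5*I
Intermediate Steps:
sqrt(T - 2473372) = sqrt(-4440678 - 2473372) = sqrt(-6914050) = 5*I*sqrt(276562)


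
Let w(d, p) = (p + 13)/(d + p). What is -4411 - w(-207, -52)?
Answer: -1142488/259 ≈ -4411.1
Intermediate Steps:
w(d, p) = (13 + p)/(d + p)
-4411 - w(-207, -52) = -4411 - (13 - 52)/(-207 - 52) = -4411 - (-39)/(-259) = -4411 - (-1)*(-39)/259 = -4411 - 1*39/259 = -4411 - 39/259 = -1142488/259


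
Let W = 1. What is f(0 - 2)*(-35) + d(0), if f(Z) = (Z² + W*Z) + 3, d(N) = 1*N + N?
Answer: -175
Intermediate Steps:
d(N) = 2*N (d(N) = N + N = 2*N)
f(Z) = 3 + Z + Z² (f(Z) = (Z² + 1*Z) + 3 = (Z² + Z) + 3 = (Z + Z²) + 3 = 3 + Z + Z²)
f(0 - 2)*(-35) + d(0) = (3 + (0 - 2) + (0 - 2)²)*(-35) + 2*0 = (3 - 2 + (-2)²)*(-35) + 0 = (3 - 2 + 4)*(-35) + 0 = 5*(-35) + 0 = -175 + 0 = -175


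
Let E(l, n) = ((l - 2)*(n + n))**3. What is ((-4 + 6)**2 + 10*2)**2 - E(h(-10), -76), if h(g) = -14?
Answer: -14384364992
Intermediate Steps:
E(l, n) = 8*n**3*(-2 + l)**3 (E(l, n) = ((-2 + l)*(2*n))**3 = (2*n*(-2 + l))**3 = 8*n**3*(-2 + l)**3)
((-4 + 6)**2 + 10*2)**2 - E(h(-10), -76) = ((-4 + 6)**2 + 10*2)**2 - 8*(-76)**3*(-2 - 14)**3 = (2**2 + 20)**2 - 8*(-438976)*(-16)**3 = (4 + 20)**2 - 8*(-438976)*(-4096) = 24**2 - 1*14384365568 = 576 - 14384365568 = -14384364992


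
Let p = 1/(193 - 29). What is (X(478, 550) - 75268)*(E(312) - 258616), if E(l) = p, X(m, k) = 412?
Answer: 793717312422/41 ≈ 1.9359e+10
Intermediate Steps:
p = 1/164 ≈ 0.0060976
E(l) = 1/164
(X(478, 550) - 75268)*(E(312) - 258616) = (412 - 75268)*(1/164 - 258616) = -74856*(-42413023/164) = 793717312422/41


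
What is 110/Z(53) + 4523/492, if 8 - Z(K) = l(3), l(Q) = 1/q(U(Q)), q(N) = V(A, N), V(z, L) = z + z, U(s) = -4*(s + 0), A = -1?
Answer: 185131/8364 ≈ 22.134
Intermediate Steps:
U(s) = -4*s
V(z, L) = 2*z
q(N) = -2 (q(N) = 2*(-1) = -2)
l(Q) = -1/2 (l(Q) = 1/(-2) = 1*(-1/2) = -1/2)
Z(K) = 17/2 (Z(K) = 8 - 1*(-1/2) = 8 + 1/2 = 17/2)
110/Z(53) + 4523/492 = 110/(17/2) + 4523/492 = 110*(2/17) + 4523*(1/492) = 220/17 + 4523/492 = 185131/8364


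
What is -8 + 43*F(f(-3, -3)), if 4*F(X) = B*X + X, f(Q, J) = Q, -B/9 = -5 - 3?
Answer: -9449/4 ≈ -2362.3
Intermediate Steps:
B = 72 (B = -9*(-5 - 3) = -9*(-8) = 72)
F(X) = 73*X/4 (F(X) = (72*X + X)/4 = (73*X)/4 = 73*X/4)
-8 + 43*F(f(-3, -3)) = -8 + 43*((73/4)*(-3)) = -8 + 43*(-219/4) = -8 - 9417/4 = -9449/4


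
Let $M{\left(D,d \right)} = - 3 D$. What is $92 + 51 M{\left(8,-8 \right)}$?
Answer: $-1132$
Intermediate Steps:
$92 + 51 M{\left(8,-8 \right)} = 92 + 51 \left(\left(-3\right) 8\right) = 92 + 51 \left(-24\right) = 92 - 1224 = -1132$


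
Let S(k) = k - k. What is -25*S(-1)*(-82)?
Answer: 0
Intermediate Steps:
S(k) = 0
-25*S(-1)*(-82) = -25*0*(-82) = 0*(-82) = 0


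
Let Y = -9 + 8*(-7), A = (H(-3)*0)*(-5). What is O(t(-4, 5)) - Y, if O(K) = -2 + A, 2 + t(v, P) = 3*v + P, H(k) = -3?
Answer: 63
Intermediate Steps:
t(v, P) = -2 + P + 3*v (t(v, P) = -2 + (3*v + P) = -2 + (P + 3*v) = -2 + P + 3*v)
A = 0 (A = -3*0*(-5) = 0*(-5) = 0)
Y = -65 (Y = -9 - 56 = -65)
O(K) = -2 (O(K) = -2 + 0 = -2)
O(t(-4, 5)) - Y = -2 - 1*(-65) = -2 + 65 = 63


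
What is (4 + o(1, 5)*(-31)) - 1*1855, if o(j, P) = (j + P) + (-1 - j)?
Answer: -1975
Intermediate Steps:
o(j, P) = -1 + P (o(j, P) = (P + j) + (-1 - j) = -1 + P)
(4 + o(1, 5)*(-31)) - 1*1855 = (4 + (-1 + 5)*(-31)) - 1*1855 = (4 + 4*(-31)) - 1855 = (4 - 124) - 1855 = -120 - 1855 = -1975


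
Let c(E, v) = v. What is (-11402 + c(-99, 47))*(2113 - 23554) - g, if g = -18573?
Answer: 243481128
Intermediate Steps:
(-11402 + c(-99, 47))*(2113 - 23554) - g = (-11402 + 47)*(2113 - 23554) - 1*(-18573) = -11355*(-21441) + 18573 = 243462555 + 18573 = 243481128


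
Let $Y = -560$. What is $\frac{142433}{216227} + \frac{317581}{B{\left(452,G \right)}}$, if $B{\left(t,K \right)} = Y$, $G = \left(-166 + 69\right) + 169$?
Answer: $- \frac{68589824407}{121087120} \approx -566.45$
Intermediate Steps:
$G = 72$ ($G = -97 + 169 = 72$)
$B{\left(t,K \right)} = -560$
$\frac{142433}{216227} + \frac{317581}{B{\left(452,G \right)}} = \frac{142433}{216227} + \frac{317581}{-560} = 142433 \cdot \frac{1}{216227} + 317581 \left(- \frac{1}{560}\right) = \frac{142433}{216227} - \frac{317581}{560} = - \frac{68589824407}{121087120}$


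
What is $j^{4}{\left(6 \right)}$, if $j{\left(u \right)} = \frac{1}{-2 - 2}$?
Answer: $\frac{1}{256} \approx 0.0039063$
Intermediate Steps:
$j{\left(u \right)} = - \frac{1}{4}$ ($j{\left(u \right)} = \frac{1}{-4} = - \frac{1}{4}$)
$j^{4}{\left(6 \right)} = \left(- \frac{1}{4}\right)^{4} = \frac{1}{256}$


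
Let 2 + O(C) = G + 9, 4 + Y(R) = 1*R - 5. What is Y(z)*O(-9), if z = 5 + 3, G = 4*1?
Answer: -11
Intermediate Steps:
G = 4
z = 8
Y(R) = -9 + R (Y(R) = -4 + (1*R - 5) = -4 + (R - 5) = -4 + (-5 + R) = -9 + R)
O(C) = 11 (O(C) = -2 + (4 + 9) = -2 + 13 = 11)
Y(z)*O(-9) = (-9 + 8)*11 = -1*11 = -11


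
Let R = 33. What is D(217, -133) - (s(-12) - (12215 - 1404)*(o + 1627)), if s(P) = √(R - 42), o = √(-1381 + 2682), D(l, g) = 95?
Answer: 17589592 - 3*I + 10811*√1301 ≈ 1.798e+7 - 3.0*I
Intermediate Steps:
o = √1301 ≈ 36.069
s(P) = 3*I (s(P) = √(33 - 42) = √(-9) = 3*I)
D(217, -133) - (s(-12) - (12215 - 1404)*(o + 1627)) = 95 - (3*I - (12215 - 1404)*(√1301 + 1627)) = 95 - (3*I - 10811*(1627 + √1301)) = 95 - (3*I - (17589497 + 10811*√1301)) = 95 - (3*I + (-17589497 - 10811*√1301)) = 95 - (-17589497 - 10811*√1301 + 3*I) = 95 + (17589497 - 3*I + 10811*√1301) = 17589592 - 3*I + 10811*√1301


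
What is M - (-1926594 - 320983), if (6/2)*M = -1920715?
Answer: 4822016/3 ≈ 1.6073e+6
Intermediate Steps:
M = -1920715/3 (M = (⅓)*(-1920715) = -1920715/3 ≈ -6.4024e+5)
M - (-1926594 - 320983) = -1920715/3 - (-1926594 - 320983) = -1920715/3 - 1*(-2247577) = -1920715/3 + 2247577 = 4822016/3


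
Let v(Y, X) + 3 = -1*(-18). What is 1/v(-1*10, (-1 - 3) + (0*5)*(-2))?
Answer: 1/15 ≈ 0.066667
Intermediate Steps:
v(Y, X) = 15 (v(Y, X) = -3 - 1*(-18) = -3 + 18 = 15)
1/v(-1*10, (-1 - 3) + (0*5)*(-2)) = 1/15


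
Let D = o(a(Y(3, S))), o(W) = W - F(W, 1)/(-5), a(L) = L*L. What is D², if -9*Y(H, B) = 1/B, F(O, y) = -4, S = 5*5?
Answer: 1640169001/2562890625 ≈ 0.63997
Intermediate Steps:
S = 25
Y(H, B) = -1/(9*B)
a(L) = L²
o(W) = -⅘ + W (o(W) = W - (-4)/(-5) = W - (-4)*(-1)/5 = W - 1*⅘ = W - ⅘ = -⅘ + W)
D = -40499/50625 (D = -⅘ + (-⅑/25)² = -⅘ + (-⅑*1/25)² = -⅘ + (-1/225)² = -⅘ + 1/50625 = -40499/50625 ≈ -0.79998)
D² = (-40499/50625)² = 1640169001/2562890625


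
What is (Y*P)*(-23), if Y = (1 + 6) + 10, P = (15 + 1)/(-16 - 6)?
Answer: 3128/11 ≈ 284.36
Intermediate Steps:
P = -8/11 (P = 16/(-22) = 16*(-1/22) = -8/11 ≈ -0.72727)
Y = 17 (Y = 7 + 10 = 17)
(Y*P)*(-23) = (17*(-8/11))*(-23) = -136/11*(-23) = 3128/11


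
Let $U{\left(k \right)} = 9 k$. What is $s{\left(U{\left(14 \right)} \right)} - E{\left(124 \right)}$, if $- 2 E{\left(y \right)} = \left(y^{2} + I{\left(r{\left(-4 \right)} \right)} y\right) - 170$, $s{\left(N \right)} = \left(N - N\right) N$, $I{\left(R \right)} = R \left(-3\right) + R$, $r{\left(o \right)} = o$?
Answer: $8099$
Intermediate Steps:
$I{\left(R \right)} = - 2 R$ ($I{\left(R \right)} = - 3 R + R = - 2 R$)
$s{\left(N \right)} = 0$ ($s{\left(N \right)} = 0 N = 0$)
$E{\left(y \right)} = 85 - 4 y - \frac{y^{2}}{2}$ ($E{\left(y \right)} = - \frac{\left(y^{2} + \left(-2\right) \left(-4\right) y\right) - 170}{2} = - \frac{\left(y^{2} + 8 y\right) - 170}{2} = - \frac{-170 + y^{2} + 8 y}{2} = 85 - 4 y - \frac{y^{2}}{2}$)
$s{\left(U{\left(14 \right)} \right)} - E{\left(124 \right)} = 0 - \left(85 - 496 - \frac{124^{2}}{2}\right) = 0 - \left(85 - 496 - 7688\right) = 0 - -8099 = 0 + 8099 = 8099$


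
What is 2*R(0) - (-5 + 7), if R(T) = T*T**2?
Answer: -2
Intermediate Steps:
R(T) = T**3
2*R(0) - (-5 + 7) = 2*0**3 - (-5 + 7) = 2*0 - 1*2 = 0 - 2 = -2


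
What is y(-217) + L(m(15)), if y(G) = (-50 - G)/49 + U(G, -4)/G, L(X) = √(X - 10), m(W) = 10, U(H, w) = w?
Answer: 5205/1519 ≈ 3.4266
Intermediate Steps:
L(X) = √(-10 + X)
y(G) = -50/49 - 4/G - G/49 (y(G) = (-50 - G)/49 - 4/G = (-50 - G)*(1/49) - 4/G = (-50/49 - G/49) - 4/G = -50/49 - 4/G - G/49)
y(-217) + L(m(15)) = (1/49)*(-196 - 1*(-217)*(50 - 217))/(-217) + √(-10 + 10) = (1/49)*(-1/217)*(-196 - 1*(-217)*(-167)) + √0 = (1/49)*(-1/217)*(-196 - 36239) + 0 = (1/49)*(-1/217)*(-36435) + 0 = 5205/1519 + 0 = 5205/1519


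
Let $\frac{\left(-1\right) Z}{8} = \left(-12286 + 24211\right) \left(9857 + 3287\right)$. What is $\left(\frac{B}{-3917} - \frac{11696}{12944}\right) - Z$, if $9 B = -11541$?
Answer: $\frac{11920631771240642}{9506559} \approx 1.2539 \cdot 10^{9}$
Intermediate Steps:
$B = - \frac{3847}{3}$ ($B = \frac{1}{9} \left(-11541\right) = - \frac{3847}{3} \approx -1282.3$)
$Z = -1253937600$ ($Z = - 8 \left(-12286 + 24211\right) \left(9857 + 3287\right) = - 8 \cdot 11925 \cdot 13144 = \left(-8\right) 156742200 = -1253937600$)
$\left(\frac{B}{-3917} - \frac{11696}{12944}\right) - Z = \left(- \frac{3847}{3 \left(-3917\right)} - \frac{11696}{12944}\right) - -1253937600 = \left(\left(- \frac{3847}{3}\right) \left(- \frac{1}{3917}\right) - \frac{731}{809}\right) + 1253937600 = \left(\frac{3847}{11751} - \frac{731}{809}\right) + 1253937600 = - \frac{5477758}{9506559} + 1253937600 = \frac{11920631771240642}{9506559}$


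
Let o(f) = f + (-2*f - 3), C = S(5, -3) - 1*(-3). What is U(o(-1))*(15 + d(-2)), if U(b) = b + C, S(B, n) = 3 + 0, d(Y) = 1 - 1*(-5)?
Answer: 84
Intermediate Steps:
d(Y) = 6 (d(Y) = 1 + 5 = 6)
S(B, n) = 3
C = 6 (C = 3 - 1*(-3) = 3 + 3 = 6)
o(f) = -3 - f (o(f) = f + (-3 - 2*f) = -3 - f)
U(b) = 6 + b (U(b) = b + 6 = 6 + b)
U(o(-1))*(15 + d(-2)) = (6 + (-3 - 1*(-1)))*(15 + 6) = (6 + (-3 + 1))*21 = (6 - 2)*21 = 4*21 = 84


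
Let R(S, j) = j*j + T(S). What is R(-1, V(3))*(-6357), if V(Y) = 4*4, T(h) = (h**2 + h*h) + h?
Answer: -1633749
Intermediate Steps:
T(h) = h + 2*h**2 (T(h) = (h**2 + h**2) + h = 2*h**2 + h = h + 2*h**2)
V(Y) = 16
R(S, j) = j**2 + S*(1 + 2*S) (R(S, j) = j*j + S*(1 + 2*S) = j**2 + S*(1 + 2*S))
R(-1, V(3))*(-6357) = (16**2 - (1 + 2*(-1)))*(-6357) = (256 - (1 - 2))*(-6357) = (256 - 1*(-1))*(-6357) = (256 + 1)*(-6357) = 257*(-6357) = -1633749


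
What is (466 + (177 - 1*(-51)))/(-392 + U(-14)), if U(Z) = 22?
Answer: -347/185 ≈ -1.8757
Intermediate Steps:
(466 + (177 - 1*(-51)))/(-392 + U(-14)) = (466 + (177 - 1*(-51)))/(-392 + 22) = (466 + (177 + 51))/(-370) = (466 + 228)*(-1/370) = 694*(-1/370) = -347/185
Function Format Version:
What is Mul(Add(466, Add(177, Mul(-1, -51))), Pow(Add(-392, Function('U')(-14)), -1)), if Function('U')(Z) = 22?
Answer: Rational(-347, 185) ≈ -1.8757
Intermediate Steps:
Mul(Add(466, Add(177, Mul(-1, -51))), Pow(Add(-392, Function('U')(-14)), -1)) = Mul(Add(466, Add(177, Mul(-1, -51))), Pow(Add(-392, 22), -1)) = Mul(Add(466, Add(177, 51)), Pow(-370, -1)) = Mul(Add(466, 228), Rational(-1, 370)) = Mul(694, Rational(-1, 370)) = Rational(-347, 185)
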